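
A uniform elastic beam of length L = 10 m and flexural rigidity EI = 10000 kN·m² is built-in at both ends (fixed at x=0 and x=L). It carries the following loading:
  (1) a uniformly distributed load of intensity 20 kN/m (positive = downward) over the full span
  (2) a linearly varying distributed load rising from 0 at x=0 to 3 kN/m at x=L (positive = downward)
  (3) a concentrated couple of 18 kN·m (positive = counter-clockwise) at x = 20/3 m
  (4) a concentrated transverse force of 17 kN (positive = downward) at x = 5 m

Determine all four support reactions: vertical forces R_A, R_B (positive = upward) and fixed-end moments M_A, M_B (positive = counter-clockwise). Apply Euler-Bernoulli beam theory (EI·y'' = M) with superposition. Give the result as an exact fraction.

Load 1 — uniform load w=20 kN/m over full span:
  R_A = wL/2 = 20·10/2 = 100 kN
  M_A = wL²/12 = 20·10²/12 = 500/3 kN·m
  R_B = wL/2 = 20·10/2 = 100 kN
  M_B = -wL²/12 = -20·10²/12 = -500/3 kN·m
Load 2 — triangular load w₀=3 kN/m (0→w₀ over full span):
  R_A = 3w₀L/20 = 3·3·10/20 = 9/2 kN
  M_A = w₀L²/30 = 3·10²/30 = 10 kN·m
  R_B = 7w₀L/20 = 7·3·10/20 = 21/2 kN
  M_B = -w₀L²/20 = -3·10²/20 = -15 kN·m
Load 3 — applied couple M₀=18 kN·m at a=20/3 m (b=L-a=10/3):
  R_A = 6M₀ab/L³ = 6·18·(20/3)·(10/3)/10³ = 12/5 kN
  M_A = M₀b(2a-b)/L² = 18·(10/3)·(2·(20/3)-(10/3))/10² = 6 kN·m
  R_B = -6M₀ab/L³ = -6·18·(20/3)·(10/3)/10³ = -12/5 kN
  M_B = M₀a(2b-a)/L² = 18·(20/3)·(2·(10/3)-(20/3))/10² = 0 kN·m
Load 4 — point force P=17 kN at a=5 m (b=L-a=5):
  R_A = Pb²(3a+b)/L³ = 17·5²·(3·5+5)/10³ = 17/2 kN
  M_A = Pab²/L² = 17·5·5²/10² = 85/4 kN·m
  R_B = Pa²(a+3b)/L³ = 17·5²·(5+3·5)/10³ = 17/2 kN
  M_B = -Pa²b/L² = -17·5²·5/10² = -85/4 kN·m
Superposition: R_A = 577/5 kN, M_A = 2447/12 kN·m, R_B = 583/5 kN, M_B = -2435/12 kN·m

R_A = 577/5 kN, M_A = 2447/12 kN·m, R_B = 583/5 kN, M_B = -2435/12 kN·m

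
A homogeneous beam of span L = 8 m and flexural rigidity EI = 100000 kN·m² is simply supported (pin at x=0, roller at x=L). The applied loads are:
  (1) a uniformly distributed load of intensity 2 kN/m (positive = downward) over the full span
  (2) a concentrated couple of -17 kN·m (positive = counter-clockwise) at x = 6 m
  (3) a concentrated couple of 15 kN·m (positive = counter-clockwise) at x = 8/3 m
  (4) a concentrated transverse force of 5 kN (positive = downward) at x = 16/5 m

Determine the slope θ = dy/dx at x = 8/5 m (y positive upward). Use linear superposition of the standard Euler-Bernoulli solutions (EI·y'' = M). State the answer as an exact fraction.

θ(8/5) = -38503/150000000 rad

Load 1 — uniform load w=2 kN/m over full span:
  θ_1 = -w(L³-6Lx²+4x³)/(24EI) = -2·(8³-6·8·(8/5)²+4·(8/5)³)/(24·100000) = -132/390625 rad
Load 2 — applied couple M₀=-17 kN·m at a=6 m (b=L-a=2):
  θ_2 = (M₀x²/(2L)+C₁)/EI  [x≤a] with C₁=M₀(3b²-L²)/(6L)=221/12 = ((-17)·(8/5)²/(2·8)+(221/12))/100000 = 4709/30000000 rad
Load 3 — applied couple M₀=15 kN·m at a=8/3 m (b=L-a=16/3):
  θ_3 = (M₀x²/(2L)+C₁)/EI  [x≤a] with C₁=M₀(3b²-L²)/(6L)=20/3 = (15·(8/5)²/(2·8)+(20/3))/100000 = 17/187500 rad
Load 4 — point force P=5 kN at a=16/5 m (b=L-a=24/5):
  θ_4 = -Pb(L²-b²-3x²)/(6LEI)  [x≤a] = -5·(24/5)·(8²-(24/5)²-3·(8/5)²)/(6·8·100000) = -13/78125 rad
Superposition: θ = Σ θ_i = -38503/150000000 rad ≈ -0.000257 rad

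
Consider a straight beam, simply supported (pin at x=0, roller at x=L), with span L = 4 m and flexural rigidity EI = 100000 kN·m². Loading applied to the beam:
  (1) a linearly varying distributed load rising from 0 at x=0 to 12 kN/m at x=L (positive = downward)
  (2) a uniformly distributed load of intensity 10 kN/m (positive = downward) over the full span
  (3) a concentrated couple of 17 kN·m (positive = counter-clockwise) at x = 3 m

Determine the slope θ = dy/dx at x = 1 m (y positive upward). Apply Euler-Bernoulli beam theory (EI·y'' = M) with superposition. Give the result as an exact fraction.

Load 1 — triangular load w₀=12 kN/m (0→w₀ over full span):
  θ_1 = -w₀(7L⁴-30L²x²+15x⁴)/(360LEI) = -12·(7·4⁴-30·4²·1²+15·1⁴)/(360·4·100000) = -1327/12000000 rad
Load 2 — uniform load w=10 kN/m over full span:
  θ_2 = -w(L³-6Lx²+4x³)/(24EI) = -10·(4³-6·4·1²+4·1³)/(24·100000) = -11/60000 rad
Load 3 — applied couple M₀=17 kN·m at a=3 m (b=L-a=1):
  θ_3 = (M₀x²/(2L)+C₁)/EI  [x≤a] with C₁=M₀(3b²-L²)/(6L)=-221/24 = (17·1²/(2·4)+(-221/24))/100000 = -17/240000 rad
Superposition: θ = Σ θ_i = -1459/4000000 rad ≈ -0.000365 rad

θ(1) = -1459/4000000 rad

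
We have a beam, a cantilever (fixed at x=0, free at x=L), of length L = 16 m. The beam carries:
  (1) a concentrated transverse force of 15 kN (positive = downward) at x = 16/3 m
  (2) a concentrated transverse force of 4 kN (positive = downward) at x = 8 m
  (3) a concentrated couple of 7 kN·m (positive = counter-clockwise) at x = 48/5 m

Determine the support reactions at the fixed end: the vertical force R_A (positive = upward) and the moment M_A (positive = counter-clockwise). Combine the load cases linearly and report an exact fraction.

Load 1 — point force P=15 kN at a=16/3 m (b=L-a=32/3):
  R_A = P = 15 kN
  M_A = Pa = 15·(16/3) = 80 kN·m
Load 2 — point force P=4 kN at a=8 m (b=L-a=8):
  R_A = P = 4 kN
  M_A = Pa = 4·8 = 32 kN·m
Load 3 — applied couple M₀=7 kN·m at a=48/5 m (b=L-a=32/5):
  R_A = 0 kN
  M_A = -M₀ = -7 kN·m
Superposition: R_A = 19 kN, M_A = 105 kN·m

R_A = 19 kN, M_A = 105 kN·m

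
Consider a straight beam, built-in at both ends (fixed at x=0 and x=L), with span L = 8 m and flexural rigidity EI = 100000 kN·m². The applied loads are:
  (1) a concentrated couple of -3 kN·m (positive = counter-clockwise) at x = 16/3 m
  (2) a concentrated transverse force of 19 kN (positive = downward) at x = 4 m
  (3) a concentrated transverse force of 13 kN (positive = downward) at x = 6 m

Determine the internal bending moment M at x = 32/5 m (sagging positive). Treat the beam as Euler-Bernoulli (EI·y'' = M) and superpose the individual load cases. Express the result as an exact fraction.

M(32/5) = -3/40 kN·m

Load 1 — applied couple M₀=-3 kN·m at a=16/3 m (b=L-a=8/3):
  M_1 = R_Ax - M_A - M₀  [x>a] with R_A=-1/2, M_A=-1 = (-1/2)·(32/5) - (-1) - (-3) = 4/5 kN·m
Load 2 — point force P=19 kN at a=4 m (b=L-a=4):
  M_2 = Pa²(a+3b)(L-x)/L³ - Pa²b/L²  [x>a] = 19·4²·(4+3·4)·(8-(32/5))/8³ - 19·4²·4/8² = -19/5 kN·m
Load 3 — point force P=13 kN at a=6 m (b=L-a=2):
  M_3 = Pa²(a+3b)(L-x)/L³ - Pa²b/L²  [x>a] = 13·6²·(6+3·2)·(8-(32/5))/8³ - 13·6²·2/8² = 117/40 kN·m
Superposition: M = Σ M_i = -3/40 kN·m ≈ -0.075000 kN·m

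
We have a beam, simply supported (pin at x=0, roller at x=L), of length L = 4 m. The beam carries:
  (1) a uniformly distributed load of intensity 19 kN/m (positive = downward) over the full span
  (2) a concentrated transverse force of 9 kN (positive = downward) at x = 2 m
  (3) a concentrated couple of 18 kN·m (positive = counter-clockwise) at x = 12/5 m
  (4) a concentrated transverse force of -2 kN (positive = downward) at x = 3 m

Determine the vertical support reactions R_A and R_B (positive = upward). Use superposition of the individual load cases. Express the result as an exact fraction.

R_A = 93/2 kN, R_B = 73/2 kN

Load 1 — uniform load w=19 kN/m over full span:
  R_A = wL/2 = 19·4/2 = 38 kN
  R_B = wL/2 = 19·4/2 = 38 kN
Load 2 — point force P=9 kN at a=2 m (b=L-a=2):
  R_A = Pb/L = 9·2/4 = 9/2 kN
  R_B = Pa/L = 9·2/4 = 9/2 kN
Load 3 — applied couple M₀=18 kN·m at a=12/5 m (b=L-a=8/5):
  R_A = M₀/L = 18/4 = 9/2 kN
  R_B = -M₀/L = -18/4 = -9/2 kN
Load 4 — point force P=-2 kN at a=3 m (b=L-a=1):
  R_A = Pb/L = (-2)·1/4 = -1/2 kN
  R_B = Pa/L = (-2)·3/4 = -3/2 kN
Superposition: R_A = 93/2 kN, R_B = 73/2 kN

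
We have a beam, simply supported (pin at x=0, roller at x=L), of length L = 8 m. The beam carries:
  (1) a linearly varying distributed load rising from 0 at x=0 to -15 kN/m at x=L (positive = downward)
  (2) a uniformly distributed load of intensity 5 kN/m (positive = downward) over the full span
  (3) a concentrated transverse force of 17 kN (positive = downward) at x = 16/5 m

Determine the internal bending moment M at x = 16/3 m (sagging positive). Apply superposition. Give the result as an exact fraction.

Load 1 — triangular load w₀=-15 kN/m (0→w₀ over full span):
  M_1 = w₀Lx/6 - w₀x³/(6L) = (-15)·8·(16/3)/6 - (-15)·(16/3)³/(6·8) = -1600/27 kN·m
Load 2 — uniform load w=5 kN/m over full span:
  M_2 = wx(L-x)/2 = 5·(16/3)·(8-(16/3))/2 = 320/9 kN·m
Load 3 — point force P=17 kN at a=16/5 m (b=L-a=24/5):
  M_3 = Pa(L-x)/L  [x>a] = 17·(16/5)·(8-(16/3))/8 = 272/15 kN·m
Superposition: M = Σ M_i = -752/135 kN·m ≈ -5.570370 kN·m

M(16/3) = -752/135 kN·m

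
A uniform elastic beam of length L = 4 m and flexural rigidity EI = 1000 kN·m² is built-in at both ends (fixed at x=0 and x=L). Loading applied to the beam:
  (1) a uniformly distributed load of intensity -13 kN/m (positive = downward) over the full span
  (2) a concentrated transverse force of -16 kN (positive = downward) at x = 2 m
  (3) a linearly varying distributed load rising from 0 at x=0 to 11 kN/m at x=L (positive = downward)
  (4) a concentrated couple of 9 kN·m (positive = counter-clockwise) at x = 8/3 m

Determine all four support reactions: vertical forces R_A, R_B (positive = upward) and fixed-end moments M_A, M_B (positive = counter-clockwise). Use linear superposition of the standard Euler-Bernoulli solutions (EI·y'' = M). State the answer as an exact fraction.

R_A = -122/5 kN, M_A = -247/15 kN·m, R_B = -108/5 kN, M_B = 248/15 kN·m

Load 1 — uniform load w=-13 kN/m over full span:
  R_A = wL/2 = (-13)·4/2 = -26 kN
  M_A = wL²/12 = (-13)·4²/12 = -52/3 kN·m
  R_B = wL/2 = (-13)·4/2 = -26 kN
  M_B = -wL²/12 = -(-13)·4²/12 = 52/3 kN·m
Load 2 — point force P=-16 kN at a=2 m (b=L-a=2):
  R_A = Pb²(3a+b)/L³ = (-16)·2²·(3·2+2)/4³ = -8 kN
  M_A = Pab²/L² = (-16)·2·2²/4² = -8 kN·m
  R_B = Pa²(a+3b)/L³ = (-16)·2²·(2+3·2)/4³ = -8 kN
  M_B = -Pa²b/L² = -(-16)·2²·2/4² = 8 kN·m
Load 3 — triangular load w₀=11 kN/m (0→w₀ over full span):
  R_A = 3w₀L/20 = 3·11·4/20 = 33/5 kN
  M_A = w₀L²/30 = 11·4²/30 = 88/15 kN·m
  R_B = 7w₀L/20 = 7·11·4/20 = 77/5 kN
  M_B = -w₀L²/20 = -11·4²/20 = -44/5 kN·m
Load 4 — applied couple M₀=9 kN·m at a=8/3 m (b=L-a=4/3):
  R_A = 6M₀ab/L³ = 6·9·(8/3)·(4/3)/4³ = 3 kN
  M_A = M₀b(2a-b)/L² = 9·(4/3)·(2·(8/3)-(4/3))/4² = 3 kN·m
  R_B = -6M₀ab/L³ = -6·9·(8/3)·(4/3)/4³ = -3 kN
  M_B = M₀a(2b-a)/L² = 9·(8/3)·(2·(4/3)-(8/3))/4² = 0 kN·m
Superposition: R_A = -122/5 kN, M_A = -247/15 kN·m, R_B = -108/5 kN, M_B = 248/15 kN·m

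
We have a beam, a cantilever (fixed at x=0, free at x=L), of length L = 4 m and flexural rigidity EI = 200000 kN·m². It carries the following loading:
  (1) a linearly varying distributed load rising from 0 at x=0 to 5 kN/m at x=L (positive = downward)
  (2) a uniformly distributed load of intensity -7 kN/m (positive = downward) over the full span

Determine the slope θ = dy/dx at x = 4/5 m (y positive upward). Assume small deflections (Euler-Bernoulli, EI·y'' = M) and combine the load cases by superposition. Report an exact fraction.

θ(4/5) = 857/9375000 rad

Load 1 — triangular load w₀=5 kN/m (0→w₀ over full span):
  θ_1 = (w₀Lx²/4-w₀L²x/3-w₀x⁴/(24L))/EI = (5·4·(4/5)²/4-5·4²·(4/5)/3-5·(4/5)⁴/(24·4))/200000 = -851/9375000 rad
Load 2 — uniform load w=-7 kN/m over full span:
  θ_2 = -wx(x²-3Lx+3L²)/(6EI) = -(-7)·(4/5)·((4/5)²-3·4·(4/5)+3·4²)/(6·200000) = 427/2343750 rad
Superposition: θ = Σ θ_i = 857/9375000 rad ≈ 0.000091 rad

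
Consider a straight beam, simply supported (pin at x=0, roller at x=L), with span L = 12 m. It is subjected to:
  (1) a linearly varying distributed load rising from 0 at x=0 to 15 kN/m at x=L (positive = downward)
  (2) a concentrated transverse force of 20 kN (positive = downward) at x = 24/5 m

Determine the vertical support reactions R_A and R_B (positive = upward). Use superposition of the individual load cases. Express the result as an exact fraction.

Load 1 — triangular load w₀=15 kN/m (0→w₀ over full span):
  R_A = w₀L/6 = 15·12/6 = 30 kN
  R_B = w₀L/3 = 15·12/3 = 60 kN
Load 2 — point force P=20 kN at a=24/5 m (b=L-a=36/5):
  R_A = Pb/L = 20·(36/5)/12 = 12 kN
  R_B = Pa/L = 20·(24/5)/12 = 8 kN
Superposition: R_A = 42 kN, R_B = 68 kN

R_A = 42 kN, R_B = 68 kN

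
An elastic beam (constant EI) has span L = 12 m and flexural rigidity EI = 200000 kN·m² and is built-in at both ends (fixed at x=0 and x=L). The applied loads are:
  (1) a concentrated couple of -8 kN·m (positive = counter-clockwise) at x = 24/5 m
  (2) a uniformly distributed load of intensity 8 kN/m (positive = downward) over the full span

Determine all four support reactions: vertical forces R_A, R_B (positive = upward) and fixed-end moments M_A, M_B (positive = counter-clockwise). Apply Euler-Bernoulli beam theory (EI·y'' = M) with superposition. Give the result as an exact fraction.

R_A = 1176/25 kN, M_A = 2376/25 kN·m, R_B = 1224/25 kN, M_B = -2464/25 kN·m

Load 1 — applied couple M₀=-8 kN·m at a=24/5 m (b=L-a=36/5):
  R_A = 6M₀ab/L³ = 6·(-8)·(24/5)·(36/5)/12³ = -24/25 kN
  M_A = M₀b(2a-b)/L² = (-8)·(36/5)·(2·(24/5)-(36/5))/12² = -24/25 kN·m
  R_B = -6M₀ab/L³ = -6·(-8)·(24/5)·(36/5)/12³ = 24/25 kN
  M_B = M₀a(2b-a)/L² = (-8)·(24/5)·(2·(36/5)-(24/5))/12² = -64/25 kN·m
Load 2 — uniform load w=8 kN/m over full span:
  R_A = wL/2 = 8·12/2 = 48 kN
  M_A = wL²/12 = 8·12²/12 = 96 kN·m
  R_B = wL/2 = 8·12/2 = 48 kN
  M_B = -wL²/12 = -8·12²/12 = -96 kN·m
Superposition: R_A = 1176/25 kN, M_A = 2376/25 kN·m, R_B = 1224/25 kN, M_B = -2464/25 kN·m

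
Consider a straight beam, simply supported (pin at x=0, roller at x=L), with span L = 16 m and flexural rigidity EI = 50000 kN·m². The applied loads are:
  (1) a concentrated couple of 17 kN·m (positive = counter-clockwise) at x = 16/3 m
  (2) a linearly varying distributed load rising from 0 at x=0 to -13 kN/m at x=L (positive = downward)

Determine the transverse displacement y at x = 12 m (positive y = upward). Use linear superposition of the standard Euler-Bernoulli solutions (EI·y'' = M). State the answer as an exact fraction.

Load 1 — applied couple M₀=17 kN·m at a=16/3 m (b=L-a=32/3):
  y_1 = (M₀x³/(6L)-M₀(x-a)²/2+C₁x)/EI  [x>a] with C₁=M₀(3b²-L²)/(6L)=136/9 = (17·12³/(6·16)-17·(12-(16/3))²/2+(136/9)·12)/50000 = 493/225000 m
Load 2 — triangular load w₀=-13 kN/m (0→w₀ over full span):
  y_2 = -w₀x(7L⁴-10L²x²+3x⁴)/(360LEI) = -(-13)·12·(7·16⁴-10·16²·12²+3·12⁴)/(360·16·50000) = 1547/18750 m
Superposition: y = Σ y_i = 19057/225000 m ≈ 0.084698 m

y(12) = 19057/225000 m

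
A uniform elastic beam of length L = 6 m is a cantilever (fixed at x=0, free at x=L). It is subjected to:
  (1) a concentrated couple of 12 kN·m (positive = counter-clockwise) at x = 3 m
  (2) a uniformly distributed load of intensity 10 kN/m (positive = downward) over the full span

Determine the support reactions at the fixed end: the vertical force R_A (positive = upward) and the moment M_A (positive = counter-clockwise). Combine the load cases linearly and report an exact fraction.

Load 1 — applied couple M₀=12 kN·m at a=3 m (b=L-a=3):
  R_A = 0 kN
  M_A = -M₀ = -12 kN·m
Load 2 — uniform load w=10 kN/m over full span:
  R_A = wL = 10·6 = 60 kN
  M_A = wL²/2 = 10·6²/2 = 180 kN·m
Superposition: R_A = 60 kN, M_A = 168 kN·m

R_A = 60 kN, M_A = 168 kN·m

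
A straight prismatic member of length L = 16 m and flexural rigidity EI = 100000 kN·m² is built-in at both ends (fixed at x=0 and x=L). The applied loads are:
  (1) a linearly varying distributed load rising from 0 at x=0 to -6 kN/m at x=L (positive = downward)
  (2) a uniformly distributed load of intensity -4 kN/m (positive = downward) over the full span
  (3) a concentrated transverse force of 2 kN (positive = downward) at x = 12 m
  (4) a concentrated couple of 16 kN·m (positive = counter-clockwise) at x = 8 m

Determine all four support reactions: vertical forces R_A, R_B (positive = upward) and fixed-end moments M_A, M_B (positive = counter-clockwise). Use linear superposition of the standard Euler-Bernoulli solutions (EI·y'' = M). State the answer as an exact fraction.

Load 1 — triangular load w₀=-6 kN/m (0→w₀ over full span):
  R_A = 3w₀L/20 = 3·(-6)·16/20 = -72/5 kN
  M_A = w₀L²/30 = (-6)·16²/30 = -256/5 kN·m
  R_B = 7w₀L/20 = 7·(-6)·16/20 = -168/5 kN
  M_B = -w₀L²/20 = -(-6)·16²/20 = 384/5 kN·m
Load 2 — uniform load w=-4 kN/m over full span:
  R_A = wL/2 = (-4)·16/2 = -32 kN
  M_A = wL²/12 = (-4)·16²/12 = -256/3 kN·m
  R_B = wL/2 = (-4)·16/2 = -32 kN
  M_B = -wL²/12 = -(-4)·16²/12 = 256/3 kN·m
Load 3 — point force P=2 kN at a=12 m (b=L-a=4):
  R_A = Pb²(3a+b)/L³ = 2·4²·(3·12+4)/16³ = 5/16 kN
  M_A = Pab²/L² = 2·12·4²/16² = 3/2 kN·m
  R_B = Pa²(a+3b)/L³ = 2·12²·(12+3·4)/16³ = 27/16 kN
  M_B = -Pa²b/L² = -2·12²·4/16² = -9/2 kN·m
Load 4 — applied couple M₀=16 kN·m at a=8 m (b=L-a=8):
  R_A = 6M₀ab/L³ = 6·16·8·8/16³ = 3/2 kN
  M_A = M₀b(2a-b)/L² = 16·8·(2·8-8)/16² = 4 kN·m
  R_B = -6M₀ab/L³ = -6·16·8·8/16³ = -3/2 kN
  M_B = M₀a(2b-a)/L² = 16·8·(2·8-8)/16² = 4 kN·m
Superposition: R_A = -3567/80 kN, M_A = -3931/30 kN·m, R_B = -5233/80 kN, M_B = 4849/30 kN·m

R_A = -3567/80 kN, M_A = -3931/30 kN·m, R_B = -5233/80 kN, M_B = 4849/30 kN·m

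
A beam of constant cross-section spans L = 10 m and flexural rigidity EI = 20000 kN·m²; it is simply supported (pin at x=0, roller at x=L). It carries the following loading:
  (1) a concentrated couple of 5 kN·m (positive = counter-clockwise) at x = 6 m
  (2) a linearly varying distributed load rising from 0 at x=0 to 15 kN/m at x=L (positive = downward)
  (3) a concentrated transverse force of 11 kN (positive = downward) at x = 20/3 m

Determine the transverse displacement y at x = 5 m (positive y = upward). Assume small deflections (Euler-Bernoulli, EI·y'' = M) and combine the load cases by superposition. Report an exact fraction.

Load 1 — applied couple M₀=5 kN·m at a=6 m (b=L-a=4):
  y_1 = (M₀x³/(6L)+C₁x)/EI  [x≤a] with C₁=M₀(3b²-L²)/(6L)=-13/3 = (5·5³/(6·10)+(-13/3)·5)/20000 = -9/16000 m
Load 2 — triangular load w₀=15 kN/m (0→w₀ over full span):
  y_2 = -w₀x(7L⁴-10L²x²+3x⁴)/(360LEI) = -15·5·(7·10⁴-10·10²·5²+3·5⁴)/(360·10·20000) = -25/512 m
Load 3 — point force P=11 kN at a=20/3 m (b=L-a=10/3):
  y_3 = -Pbx(L²-b²-x²)/(6LEI)  [x≤a] = -11·(10/3)·5·(10²-(10/3)²-5²)/(6·10·20000) = -253/25920 m
Superposition: y = Σ y_i = -306641/5184000 m ≈ -0.059151 m

y(5) = -306641/5184000 m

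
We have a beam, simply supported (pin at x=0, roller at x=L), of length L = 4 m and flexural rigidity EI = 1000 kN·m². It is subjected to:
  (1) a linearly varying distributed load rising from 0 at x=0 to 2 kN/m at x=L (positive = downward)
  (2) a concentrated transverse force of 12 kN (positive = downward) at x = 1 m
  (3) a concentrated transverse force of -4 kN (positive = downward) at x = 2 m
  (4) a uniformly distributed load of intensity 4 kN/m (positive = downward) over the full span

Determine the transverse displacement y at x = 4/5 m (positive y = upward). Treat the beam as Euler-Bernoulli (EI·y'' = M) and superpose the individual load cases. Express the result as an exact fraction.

Load 1 — triangular load w₀=2 kN/m (0→w₀ over full span):
  y_1 = -w₀x(7L⁴-10L²x²+3x⁴)/(360LEI) = -2·(4/5)·(7·4⁴-10·4²·(4/5)²+3·(4/5)⁴)/(360·4·1000) = -11008/5859375 m
Load 2 — point force P=12 kN at a=1 m (b=L-a=3):
  y_2 = -Pbx(L²-b²-x²)/(6LEI)  [x≤a] = -12·3·(4/5)·(4²-3²-(4/5)²)/(6·4·1000) = -477/62500 m
Load 3 — point force P=-4 kN at a=2 m (b=L-a=2):
  y_3 = -Pbx(L²-b²-x²)/(6LEI)  [x≤a] = -(-4)·2·(4/5)·(4²-2²-(4/5)²)/(6·4·1000) = 142/46875 m
Load 4 — uniform load w=4 kN/m over full span:
  y_4 = -wx(L³-2Lx²+x³)/(24EI) = -4·(4/5)·(4³-2·4·(4/5)²+(4/5)³)/(24·1000) = -1856/234375 m
Superposition: y = Σ y_i = -337507/23437500 m ≈ -0.014400 m

y(4/5) = -337507/23437500 m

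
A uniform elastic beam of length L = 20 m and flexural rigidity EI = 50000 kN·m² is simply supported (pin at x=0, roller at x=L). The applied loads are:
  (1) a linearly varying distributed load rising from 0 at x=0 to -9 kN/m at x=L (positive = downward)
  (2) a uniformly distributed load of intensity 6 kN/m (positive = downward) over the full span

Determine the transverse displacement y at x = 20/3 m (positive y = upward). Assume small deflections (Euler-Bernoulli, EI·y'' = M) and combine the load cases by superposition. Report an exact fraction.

y(20/3) = -8/135 m

Load 1 — triangular load w₀=-9 kN/m (0→w₀ over full span):
  y_1 = -w₀x(7L⁴-10L²x²+3x⁴)/(360LEI) = -(-9)·(20/3)·(7·20⁴-10·20²·(20/3)²+3·(20/3)⁴)/(360·20·50000) = 64/405 m
Load 2 — uniform load w=6 kN/m over full span:
  y_2 = -wx(L³-2Lx²+x³)/(24EI) = -6·(20/3)·(20³-2·20·(20/3)²+(20/3)³)/(24·50000) = -88/405 m
Superposition: y = Σ y_i = -8/135 m ≈ -0.059259 m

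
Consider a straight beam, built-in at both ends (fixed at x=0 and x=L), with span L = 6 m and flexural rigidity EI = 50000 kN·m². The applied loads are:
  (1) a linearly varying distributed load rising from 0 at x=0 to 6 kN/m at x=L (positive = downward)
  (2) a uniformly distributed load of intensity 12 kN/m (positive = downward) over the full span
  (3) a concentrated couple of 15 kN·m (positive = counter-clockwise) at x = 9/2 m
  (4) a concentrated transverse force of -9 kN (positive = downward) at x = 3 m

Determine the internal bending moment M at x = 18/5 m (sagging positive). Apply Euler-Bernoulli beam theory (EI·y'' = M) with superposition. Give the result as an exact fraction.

M(18/5) = 43383/2000 kN·m

Load 1 — triangular load w₀=6 kN/m (0→w₀ over full span):
  M_1 = 3w₀Lx/20 - w₀L²/30 - w₀x³/(6L) = 3·6·6·(18/5)/20 - 6·6²/30 - 6·(18/5)³/(6·6) = 558/125 kN·m
Load 2 — uniform load w=12 kN/m over full span:
  M_2 = wLx/2 - wL²/12 - wx²/2 = 12·6·(18/5)/2 - 12·6²/12 - 12·(18/5)²/2 = 396/25 kN·m
Load 3 — applied couple M₀=15 kN·m at a=9/2 m (b=L-a=3/2):
  M_3 = R_Ax - M_A  [x≤a] with R_A=45/16, M_A=75/16 = (45/16)·(18/5) - (75/16) = 87/16 kN·m
Load 4 — point force P=-9 kN at a=3 m (b=L-a=3):
  M_4 = Pa²(a+3b)(L-x)/L³ - Pa²b/L²  [x>a] = (-9)·3²·(3+3·3)·(6-(18/5))/6³ - (-9)·3²·3/6² = -81/20 kN·m
Superposition: M = Σ M_i = 43383/2000 kN·m ≈ 21.691500 kN·m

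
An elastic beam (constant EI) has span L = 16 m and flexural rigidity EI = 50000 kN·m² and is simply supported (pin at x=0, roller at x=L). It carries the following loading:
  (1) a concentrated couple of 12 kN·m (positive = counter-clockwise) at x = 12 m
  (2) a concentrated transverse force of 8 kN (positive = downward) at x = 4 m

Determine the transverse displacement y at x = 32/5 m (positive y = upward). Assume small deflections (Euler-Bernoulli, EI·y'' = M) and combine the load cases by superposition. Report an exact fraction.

y(32/5) = -948/78125 m

Load 1 — applied couple M₀=12 kN·m at a=12 m (b=L-a=4):
  y_1 = (M₀x³/(6L)+C₁x)/EI  [x≤a] with C₁=M₀(3b²-L²)/(6L)=-26 = (12·(32/5)³/(6·16)+(-26)·(32/5))/50000 = -1044/390625 m
Load 2 — point force P=8 kN at a=4 m (b=L-a=12):
  y_2 = -Pa(L-x)(2Lx-a²-x²)/(6LEI)  [x>a] = -8·4·(16-(32/5))·(2·16·(32/5)-4²-(32/5)²)/(6·16·50000) = -3696/390625 m
Superposition: y = Σ y_i = -948/78125 m ≈ -0.012134 m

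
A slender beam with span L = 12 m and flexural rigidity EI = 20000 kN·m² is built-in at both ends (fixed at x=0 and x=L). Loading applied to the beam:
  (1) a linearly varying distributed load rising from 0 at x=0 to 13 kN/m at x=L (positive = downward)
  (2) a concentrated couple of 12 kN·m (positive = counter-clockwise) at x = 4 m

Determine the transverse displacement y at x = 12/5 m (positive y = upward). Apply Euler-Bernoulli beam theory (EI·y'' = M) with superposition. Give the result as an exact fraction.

Load 1 — triangular load w₀=13 kN/m (0→w₀ over full span):
  y_1 = -w₀x²(L-x)²(x+2L)/(120LEI) = -13·(12/5)²·(12-(12/5))²·((12/5)+2·12)/(120·12·20000) = -61776/9765625 m
Load 2 — applied couple M₀=12 kN·m at a=4 m (b=L-a=8):
  y_2 = (R_Ax³/6 - M_Ax²/2)/EI  [x≤a] with R_A=4/3, M_A=0 = ((4/3)·(12/5)³/6 - 0·(12/5)²/2)/20000 = 12/78125 m
Superposition: y = Σ y_i = -60276/9765625 m ≈ -0.006172 m

y(12/5) = -60276/9765625 m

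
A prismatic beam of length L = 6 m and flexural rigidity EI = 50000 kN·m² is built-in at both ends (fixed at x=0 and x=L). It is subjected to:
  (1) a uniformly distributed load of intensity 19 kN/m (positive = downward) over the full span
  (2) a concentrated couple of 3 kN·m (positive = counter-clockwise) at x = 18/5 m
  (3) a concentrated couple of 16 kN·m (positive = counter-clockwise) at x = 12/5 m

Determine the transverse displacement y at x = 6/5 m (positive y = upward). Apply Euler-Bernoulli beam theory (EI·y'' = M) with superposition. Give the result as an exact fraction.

y(6/5) = -10557/19531250 m

Load 1 — uniform load w=19 kN/m over full span:
  y_1 = -wx²(L-x)²/(24EI) = -19·(6/5)²·(6-(6/5))²/(24·50000) = -1026/1953125 m
Load 2 — applied couple M₀=3 kN·m at a=18/5 m (b=L-a=12/5):
  y_2 = (R_Ax³/6 - M_Ax²/2)/EI  [x≤a] with R_A=18/25, M_A=24/25 = ((18/25)·(6/5)³/6 - (24/25)·(6/5)²/2)/50000 = -189/19531250 m
Load 3 — applied couple M₀=16 kN·m at a=12/5 m (b=L-a=18/5):
  y_3 = (R_Ax³/6 - M_Ax²/2)/EI  [x≤a] with R_A=96/25, M_A=48/25 = ((96/25)·(6/5)³/6 - (48/25)·(6/5)²/2)/50000 = -54/9765625 m
Superposition: y = Σ y_i = -10557/19531250 m ≈ -0.000541 m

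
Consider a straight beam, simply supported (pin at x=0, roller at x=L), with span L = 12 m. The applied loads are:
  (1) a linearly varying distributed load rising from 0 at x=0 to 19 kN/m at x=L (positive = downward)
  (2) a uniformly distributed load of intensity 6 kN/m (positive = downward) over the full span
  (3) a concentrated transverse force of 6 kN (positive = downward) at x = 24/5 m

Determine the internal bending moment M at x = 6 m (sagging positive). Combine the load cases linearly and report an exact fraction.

Load 1 — triangular load w₀=19 kN/m (0→w₀ over full span):
  M_1 = w₀Lx/6 - w₀x³/(6L) = 19·12·6/6 - 19·6³/(6·12) = 171 kN·m
Load 2 — uniform load w=6 kN/m over full span:
  M_2 = wx(L-x)/2 = 6·6·(12-6)/2 = 108 kN·m
Load 3 — point force P=6 kN at a=24/5 m (b=L-a=36/5):
  M_3 = Pa(L-x)/L  [x>a] = 6·(24/5)·(12-6)/12 = 72/5 kN·m
Superposition: M = Σ M_i = 1467/5 kN·m ≈ 293.400000 kN·m

M(6) = 1467/5 kN·m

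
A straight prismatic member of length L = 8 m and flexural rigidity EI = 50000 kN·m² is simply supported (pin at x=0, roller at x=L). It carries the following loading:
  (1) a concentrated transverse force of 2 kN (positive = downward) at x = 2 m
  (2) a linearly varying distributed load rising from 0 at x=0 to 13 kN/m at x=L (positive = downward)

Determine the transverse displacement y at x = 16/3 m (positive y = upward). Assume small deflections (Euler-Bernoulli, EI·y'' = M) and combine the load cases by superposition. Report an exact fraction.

y(16/3) = -29359/4556250 m

Load 1 — point force P=2 kN at a=2 m (b=L-a=6):
  y_1 = -Pa(L-x)(2Lx-a²-x²)/(6LEI)  [x>a] = -2·2·(8-(16/3))·(2·8·(16/3)-2²-(16/3)²)/(6·8·50000) = -119/506250 m
Load 2 — triangular load w₀=13 kN/m (0→w₀ over full span):
  y_2 = -w₀x(7L⁴-10L²x²+3x⁴)/(360LEI) = -13·(16/3)·(7·8⁴-10·8²·(16/3)²+3·(16/3)⁴)/(360·8·50000) = -14144/2278125 m
Superposition: y = Σ y_i = -29359/4556250 m ≈ -0.006444 m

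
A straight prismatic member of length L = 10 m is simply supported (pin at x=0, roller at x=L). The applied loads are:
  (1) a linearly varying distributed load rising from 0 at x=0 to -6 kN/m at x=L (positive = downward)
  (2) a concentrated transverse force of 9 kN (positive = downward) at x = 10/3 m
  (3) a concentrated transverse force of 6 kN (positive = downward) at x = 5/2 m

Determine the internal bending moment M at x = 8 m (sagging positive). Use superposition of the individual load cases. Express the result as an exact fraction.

Load 1 — triangular load w₀=-6 kN/m (0→w₀ over full span):
  M_1 = w₀Lx/6 - w₀x³/(6L) = (-6)·10·8/6 - (-6)·8³/(6·10) = -144/5 kN·m
Load 2 — point force P=9 kN at a=10/3 m (b=L-a=20/3):
  M_2 = Pa(L-x)/L  [x>a] = 9·(10/3)·(10-8)/10 = 6 kN·m
Load 3 — point force P=6 kN at a=5/2 m (b=L-a=15/2):
  M_3 = Pa(L-x)/L  [x>a] = 6·(5/2)·(10-8)/10 = 3 kN·m
Superposition: M = Σ M_i = -99/5 kN·m ≈ -19.800000 kN·m

M(8) = -99/5 kN·m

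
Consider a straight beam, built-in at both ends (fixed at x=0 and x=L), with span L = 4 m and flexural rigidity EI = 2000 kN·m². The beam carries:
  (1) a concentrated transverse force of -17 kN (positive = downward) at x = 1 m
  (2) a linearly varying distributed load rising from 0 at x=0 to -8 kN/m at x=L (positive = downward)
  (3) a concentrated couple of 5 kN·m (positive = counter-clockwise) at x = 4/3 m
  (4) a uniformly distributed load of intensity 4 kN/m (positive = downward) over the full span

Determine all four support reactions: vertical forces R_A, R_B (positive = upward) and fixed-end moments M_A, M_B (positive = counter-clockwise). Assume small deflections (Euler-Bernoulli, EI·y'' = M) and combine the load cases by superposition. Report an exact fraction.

Load 1 — point force P=-17 kN at a=1 m (b=L-a=3):
  R_A = Pb²(3a+b)/L³ = (-17)·3²·(3·1+3)/4³ = -459/32 kN
  M_A = Pab²/L² = (-17)·1·3²/4² = -153/16 kN·m
  R_B = Pa²(a+3b)/L³ = (-17)·1²·(1+3·3)/4³ = -85/32 kN
  M_B = -Pa²b/L² = -(-17)·1²·3/4² = 51/16 kN·m
Load 2 — triangular load w₀=-8 kN/m (0→w₀ over full span):
  R_A = 3w₀L/20 = 3·(-8)·4/20 = -24/5 kN
  M_A = w₀L²/30 = (-8)·4²/30 = -64/15 kN·m
  R_B = 7w₀L/20 = 7·(-8)·4/20 = -56/5 kN
  M_B = -w₀L²/20 = -(-8)·4²/20 = 32/5 kN·m
Load 3 — applied couple M₀=5 kN·m at a=4/3 m (b=L-a=8/3):
  R_A = 6M₀ab/L³ = 6·5·(4/3)·(8/3)/4³ = 5/3 kN
  M_A = M₀b(2a-b)/L² = 5·(8/3)·(2·(4/3)-(8/3))/4² = 0 kN·m
  R_B = -6M₀ab/L³ = -6·5·(4/3)·(8/3)/4³ = -5/3 kN
  M_B = M₀a(2b-a)/L² = 5·(4/3)·(2·(8/3)-(4/3))/4² = 5/3 kN·m
Load 4 — uniform load w=4 kN/m over full span:
  R_A = wL/2 = 4·4/2 = 8 kN
  M_A = wL²/12 = 4·4²/12 = 16/3 kN·m
  R_B = wL/2 = 4·4/2 = 8 kN
  M_B = -wL²/12 = -4·4²/12 = -16/3 kN·m
Superposition: R_A = -4549/480 kN, M_A = -2039/240 kN·m, R_B = -3611/480 kN, M_B = 1421/240 kN·m

R_A = -4549/480 kN, M_A = -2039/240 kN·m, R_B = -3611/480 kN, M_B = 1421/240 kN·m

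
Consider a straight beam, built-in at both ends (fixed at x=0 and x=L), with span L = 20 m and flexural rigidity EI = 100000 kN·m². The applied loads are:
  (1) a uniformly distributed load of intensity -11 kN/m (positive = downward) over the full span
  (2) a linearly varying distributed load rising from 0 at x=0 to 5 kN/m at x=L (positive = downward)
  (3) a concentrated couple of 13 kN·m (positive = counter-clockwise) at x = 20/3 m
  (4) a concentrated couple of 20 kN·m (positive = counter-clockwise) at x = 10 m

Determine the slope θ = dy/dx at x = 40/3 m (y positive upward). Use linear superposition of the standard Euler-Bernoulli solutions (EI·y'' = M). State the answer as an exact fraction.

Load 1 — uniform load w=-11 kN/m over full span:
  θ_1 = -wx(L-x)(L-2x)/(12EI) = -(-11)·(40/3)·(20-(40/3))·(20-2·(40/3))/(12·100000) = -11/2025 rad
Load 2 — triangular load w₀=5 kN/m (0→w₀ over full span):
  θ_2 = -w₀(2x(L-x)(L-2x)(x+2L)+x²(L-x)²)/(120LEI) = -5·(2·(40/3)·(20-(40/3))·(20-2·(40/3))·((40/3)+2·20)+(40/3)²·(20-(40/3))²)/(120·20·100000) = 7/6075 rad
Load 3 — applied couple M₀=13 kN·m at a=20/3 m (b=L-a=40/3):
  θ_3 = (R_Ax²/2 - M_Ax - M₀(x-a))/EI  [x>a] with R_A=13/15, M_A=0 = ((13/15)·(40/3)²/2 - 0·(40/3) - 13·((40/3)-(20/3)))/100000 = -13/135000 rad
Load 4 — applied couple M₀=20 kN·m at a=10 m (b=L-a=10):
  θ_4 = (R_Ax²/2 - M_Ax - M₀(x-a))/EI  [x>a] with R_A=3/2, M_A=5 = ((3/2)·(40/3)²/2 - 5·(40/3) - 20·((40/3)-10))/100000 = 0 rad
Superposition: θ = Σ θ_i = -5317/1215000 rad ≈ -0.004376 rad

θ(40/3) = -5317/1215000 rad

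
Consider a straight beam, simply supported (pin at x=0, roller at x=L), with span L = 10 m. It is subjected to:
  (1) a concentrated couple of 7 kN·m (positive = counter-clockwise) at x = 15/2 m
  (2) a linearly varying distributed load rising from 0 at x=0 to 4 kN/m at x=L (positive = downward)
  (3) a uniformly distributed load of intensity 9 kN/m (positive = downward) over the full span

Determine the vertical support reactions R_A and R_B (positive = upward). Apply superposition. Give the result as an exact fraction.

Load 1 — applied couple M₀=7 kN·m at a=15/2 m (b=L-a=5/2):
  R_A = M₀/L = 7/10 kN
  R_B = -M₀/L = -7/10 kN
Load 2 — triangular load w₀=4 kN/m (0→w₀ over full span):
  R_A = w₀L/6 = 4·10/6 = 20/3 kN
  R_B = w₀L/3 = 4·10/3 = 40/3 kN
Load 3 — uniform load w=9 kN/m over full span:
  R_A = wL/2 = 9·10/2 = 45 kN
  R_B = wL/2 = 9·10/2 = 45 kN
Superposition: R_A = 1571/30 kN, R_B = 1729/30 kN

R_A = 1571/30 kN, R_B = 1729/30 kN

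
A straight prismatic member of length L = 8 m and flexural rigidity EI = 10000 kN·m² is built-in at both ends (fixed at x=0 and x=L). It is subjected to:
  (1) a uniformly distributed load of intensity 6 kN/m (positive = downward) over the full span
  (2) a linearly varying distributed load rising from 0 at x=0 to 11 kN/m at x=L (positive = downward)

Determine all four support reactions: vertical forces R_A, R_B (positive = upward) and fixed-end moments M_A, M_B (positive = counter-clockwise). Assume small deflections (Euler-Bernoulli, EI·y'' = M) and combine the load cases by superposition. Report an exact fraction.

Load 1 — uniform load w=6 kN/m over full span:
  R_A = wL/2 = 6·8/2 = 24 kN
  M_A = wL²/12 = 6·8²/12 = 32 kN·m
  R_B = wL/2 = 6·8/2 = 24 kN
  M_B = -wL²/12 = -6·8²/12 = -32 kN·m
Load 2 — triangular load w₀=11 kN/m (0→w₀ over full span):
  R_A = 3w₀L/20 = 3·11·8/20 = 66/5 kN
  M_A = w₀L²/30 = 11·8²/30 = 352/15 kN·m
  R_B = 7w₀L/20 = 7·11·8/20 = 154/5 kN
  M_B = -w₀L²/20 = -11·8²/20 = -176/5 kN·m
Superposition: R_A = 186/5 kN, M_A = 832/15 kN·m, R_B = 274/5 kN, M_B = -336/5 kN·m

R_A = 186/5 kN, M_A = 832/15 kN·m, R_B = 274/5 kN, M_B = -336/5 kN·m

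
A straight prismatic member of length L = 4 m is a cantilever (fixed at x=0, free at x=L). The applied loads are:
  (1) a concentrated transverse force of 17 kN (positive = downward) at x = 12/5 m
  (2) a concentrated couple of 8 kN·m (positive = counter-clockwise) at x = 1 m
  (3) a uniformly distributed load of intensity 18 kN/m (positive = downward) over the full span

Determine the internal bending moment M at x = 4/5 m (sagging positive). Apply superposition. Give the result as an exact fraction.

M(4/5) = -2784/25 kN·m

Load 1 — point force P=17 kN at a=12/5 m (b=L-a=8/5):
  M_1 = -P(a-x)  [x≤a] = -17·((12/5)-(4/5)) = -136/5 kN·m
Load 2 — applied couple M₀=8 kN·m at a=1 m (b=L-a=3):
  M_2 = M₀  [x≤a] = 8 = 8 kN·m
Load 3 — uniform load w=18 kN/m over full span:
  M_3 = -w(L-x)²/2 = -18·(4-(4/5))²/2 = -2304/25 kN·m
Superposition: M = Σ M_i = -2784/25 kN·m ≈ -111.360000 kN·m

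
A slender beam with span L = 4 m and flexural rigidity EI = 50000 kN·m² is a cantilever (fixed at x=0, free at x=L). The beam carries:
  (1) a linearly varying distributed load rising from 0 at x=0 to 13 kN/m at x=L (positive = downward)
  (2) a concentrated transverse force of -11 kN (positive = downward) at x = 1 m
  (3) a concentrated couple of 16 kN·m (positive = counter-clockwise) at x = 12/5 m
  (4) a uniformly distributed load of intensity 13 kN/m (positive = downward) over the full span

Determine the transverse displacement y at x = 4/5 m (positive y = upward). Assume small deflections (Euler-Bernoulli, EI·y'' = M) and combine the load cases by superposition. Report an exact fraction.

y(4/5) = -242227/292968750 m

Load 1 — triangular load w₀=13 kN/m (0→w₀ over full span):
  y_1 = (w₀Lx³/12-w₀L²x²/6-w₀x⁵/(120L))/EI = (13·4·(4/5)³/12-13·4²·(4/5)²/6-13·(4/5)⁵/(120·4))/50000 = -58526/146484375 m
Load 2 — point force P=-11 kN at a=1 m (b=L-a=3):
  y_2 = -Px²(3a-x)/(6EI)  [x≤a] = -(-11)·(4/5)²·(3·1-(4/5))/(6·50000) = 121/2343750 m
Load 3 — applied couple M₀=16 kN·m at a=12/5 m (b=L-a=8/5):
  y_3 = M₀x²/(2EI)  [x≤a] = 16·(4/5)²/(2·50000) = 8/78125 m
Load 4 — uniform load w=13 kN/m over full span:
  y_4 = -wx²(x²-4Lx+6L²)/(24EI) = -13·(4/5)²·((4/5)²-4·4·(4/5)+6·4²)/(24·50000) = -3406/5859375 m
Superposition: y = Σ y_i = -242227/292968750 m ≈ -0.000827 m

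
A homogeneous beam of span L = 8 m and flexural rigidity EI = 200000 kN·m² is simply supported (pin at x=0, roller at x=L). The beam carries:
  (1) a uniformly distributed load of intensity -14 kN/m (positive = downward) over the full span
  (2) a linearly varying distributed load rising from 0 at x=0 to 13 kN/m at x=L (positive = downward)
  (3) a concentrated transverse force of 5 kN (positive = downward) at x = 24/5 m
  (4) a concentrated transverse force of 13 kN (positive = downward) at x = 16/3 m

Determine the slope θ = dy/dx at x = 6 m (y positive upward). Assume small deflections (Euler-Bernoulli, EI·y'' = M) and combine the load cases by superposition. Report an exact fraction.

Load 1 — uniform load w=-14 kN/m over full span:
  θ_1 = -w(L³-6Lx²+4x³)/(24EI) = -(-14)·(8³-6·8·6²+4·6³)/(24·200000) = -77/75000 rad
Load 2 — triangular load w₀=13 kN/m (0→w₀ over full span):
  θ_2 = -w₀(7L⁴-30L²x²+15x⁴)/(360LEI) = -13·(7·8⁴-30·8²·6²+15·6⁴)/(360·8·200000) = 17069/36000000 rad
Load 3 — point force P=5 kN at a=24/5 m (b=L-a=16/5):
  θ_3 = -Pa(2L²-6Lx+3x²+a²)/(6LEI)  [x>a] = -5·(24/5)·(2·8²-6·8·6+3·6²+(24/5)²)/(6·8·200000) = 181/2500000 rad
Load 4 — point force P=13 kN at a=16/3 m (b=L-a=8/3):
  θ_4 = -Pa(2L²-6Lx+3x²+a²)/(6LEI)  [x>a] = -13·(16/3)·(2·8²-6·8·6+3·6²+(16/3)²)/(6·8·200000) = 689/4050000 rad
Superposition: θ = Σ θ_i = -502207/1620000000 rad ≈ -0.000310 rad

θ(6) = -502207/1620000000 rad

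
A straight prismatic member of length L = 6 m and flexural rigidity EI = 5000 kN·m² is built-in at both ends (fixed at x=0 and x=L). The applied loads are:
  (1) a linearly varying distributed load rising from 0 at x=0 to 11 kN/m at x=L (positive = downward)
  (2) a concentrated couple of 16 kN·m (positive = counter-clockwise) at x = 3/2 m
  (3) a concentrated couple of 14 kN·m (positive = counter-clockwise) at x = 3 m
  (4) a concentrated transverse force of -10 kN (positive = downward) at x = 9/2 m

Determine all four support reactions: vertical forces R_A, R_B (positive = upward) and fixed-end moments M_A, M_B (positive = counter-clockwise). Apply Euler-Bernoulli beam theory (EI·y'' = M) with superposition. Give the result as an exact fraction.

Load 1 — triangular load w₀=11 kN/m (0→w₀ over full span):
  R_A = 3w₀L/20 = 3·11·6/20 = 99/10 kN
  M_A = w₀L²/30 = 11·6²/30 = 66/5 kN·m
  R_B = 7w₀L/20 = 7·11·6/20 = 231/10 kN
  M_B = -w₀L²/20 = -11·6²/20 = -99/5 kN·m
Load 2 — applied couple M₀=16 kN·m at a=3/2 m (b=L-a=9/2):
  R_A = 6M₀ab/L³ = 6·16·(3/2)·(9/2)/6³ = 3 kN
  M_A = M₀b(2a-b)/L² = 16·(9/2)·(2·(3/2)-(9/2))/6² = -3 kN·m
  R_B = -6M₀ab/L³ = -6·16·(3/2)·(9/2)/6³ = -3 kN
  M_B = M₀a(2b-a)/L² = 16·(3/2)·(2·(9/2)-(3/2))/6² = 5 kN·m
Load 3 — applied couple M₀=14 kN·m at a=3 m (b=L-a=3):
  R_A = 6M₀ab/L³ = 6·14·3·3/6³ = 7/2 kN
  M_A = M₀b(2a-b)/L² = 14·3·(2·3-3)/6² = 7/2 kN·m
  R_B = -6M₀ab/L³ = -6·14·3·3/6³ = -7/2 kN
  M_B = M₀a(2b-a)/L² = 14·3·(2·3-3)/6² = 7/2 kN·m
Load 4 — point force P=-10 kN at a=9/2 m (b=L-a=3/2):
  R_A = Pb²(3a+b)/L³ = (-10)·(3/2)²·(3·(9/2)+(3/2))/6³ = -25/16 kN
  M_A = Pab²/L² = (-10)·(9/2)·(3/2)²/6² = -45/16 kN·m
  R_B = Pa²(a+3b)/L³ = (-10)·(9/2)²·((9/2)+3·(3/2))/6³ = -135/16 kN
  M_B = -Pa²b/L² = -(-10)·(9/2)²·(3/2)/6² = 135/16 kN·m
Superposition: R_A = 1187/80 kN, M_A = 871/80 kN·m, R_B = 653/80 kN, M_B = -229/80 kN·m

R_A = 1187/80 kN, M_A = 871/80 kN·m, R_B = 653/80 kN, M_B = -229/80 kN·m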